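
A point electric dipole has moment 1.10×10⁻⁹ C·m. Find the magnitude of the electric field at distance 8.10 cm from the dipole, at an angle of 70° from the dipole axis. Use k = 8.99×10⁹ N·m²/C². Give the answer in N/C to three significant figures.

At angle θ the dipole field magnitude is E = (kp/r³)·√(1 + 3cos²θ).
kp/r³ = (8.99×10⁹)(1.10×10⁻⁹) / (0.0810)³ = 1.861×10⁴ N/C.
√(1 + 3cos²70°) = √(1 + 3·0.1170) = √1.3509 ≈ 1.1623.
E ≈ 1.861×10⁴ × 1.162 = 2.163×10⁴ N/C.

E ≈ 2.16×10⁴ N/C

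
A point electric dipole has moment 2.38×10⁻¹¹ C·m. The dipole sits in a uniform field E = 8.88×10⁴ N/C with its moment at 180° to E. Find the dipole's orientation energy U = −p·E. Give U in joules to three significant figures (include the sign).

U = −p·E = −pE cosθ.
U = −(2.38×10⁻¹¹)(8.88×10⁴)·cos180° = 2.113×10⁻⁶ J.

U ≈ 2.11×10⁻⁶ J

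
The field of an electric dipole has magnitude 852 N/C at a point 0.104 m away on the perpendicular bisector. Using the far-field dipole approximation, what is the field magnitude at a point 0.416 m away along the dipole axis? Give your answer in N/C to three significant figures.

E ≈ 26.6 N/C

Dipole fields scale as 1/r³ in the far field.
The axial field is twice the equatorial field at the same r, so the geometry factor is 2/1.
E₂ = E₁ · (2/1) · (r₁/r₂)³ = 852 · 2 · (0.104/0.416)³.
(r₁/r₂)³ = (0.25)³ = 0.01562.
E₂ ≈ 26.62 N/C.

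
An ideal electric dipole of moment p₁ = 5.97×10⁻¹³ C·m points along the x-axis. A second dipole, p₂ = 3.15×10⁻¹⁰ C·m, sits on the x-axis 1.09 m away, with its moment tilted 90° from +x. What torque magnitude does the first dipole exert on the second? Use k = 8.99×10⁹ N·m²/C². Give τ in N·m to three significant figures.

τ ≈ 2.61×10⁻¹² N·m

The second dipole sits on the axis of the first, so the field there is axial: E₁ = 2kp₁/r³ along +x.
E₁ = 2(8.99×10⁹)(5.97×10⁻¹³)/(1.09)³ = 0.008289 N/C.
Torque on the second dipole: τ = p₂ E₁ sinθ.
τ = (3.15×10⁻¹⁰)(0.008289)·sin90° = 2.611×10⁻¹² N·m.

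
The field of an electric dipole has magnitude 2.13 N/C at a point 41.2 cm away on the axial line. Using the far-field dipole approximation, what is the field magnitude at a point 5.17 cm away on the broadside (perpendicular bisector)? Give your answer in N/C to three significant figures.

E ≈ 539 N/C

Dipole fields scale as 1/r³ in the far field.
The axial field is twice the equatorial field at the same r, so the geometry factor is 1/2.
E₂ = E₁ · (1/2) · (r₁/r₂)³ = 2.13 · 0.5 · (41.2/5.17)³.
(r₁/r₂)³ = (7.969)³ = 506.1.
E₂ ≈ 539.0 N/C.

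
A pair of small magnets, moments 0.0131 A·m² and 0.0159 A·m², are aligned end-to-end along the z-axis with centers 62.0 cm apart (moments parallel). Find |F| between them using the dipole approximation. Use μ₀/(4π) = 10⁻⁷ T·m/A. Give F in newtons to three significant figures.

F ≈ 8.46×10⁻¹⁰ N

On-axis B of dipole 1: B = (μ₀/4π)·2m₁/r³. Force on dipole 2: F = m₂·dB/dr.
dB/dr = −(μ₀/4π)·6m₁/r⁴, so |F| = (μ₀/4π)·6m₁m₂/r⁴.
F = 6(10⁻⁷)(0.0131)(0.0159)/(0.620)⁴ = 8.458×10⁻¹⁰ N.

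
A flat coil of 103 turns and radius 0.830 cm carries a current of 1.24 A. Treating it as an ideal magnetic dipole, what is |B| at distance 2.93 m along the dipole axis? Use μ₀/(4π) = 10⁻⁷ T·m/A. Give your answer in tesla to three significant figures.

B ≈ 2.20×10⁻¹⁰ T

m = NIA = NIπa² = 103·(1.24)·π·(0.00830)² = 0.02764 A·m².
On axis B = (μ₀/4π)·2m/r³.
B = 2·(10⁻⁷)·(0.02764) / (2.93)³ = 2.198×10⁻¹⁰ T.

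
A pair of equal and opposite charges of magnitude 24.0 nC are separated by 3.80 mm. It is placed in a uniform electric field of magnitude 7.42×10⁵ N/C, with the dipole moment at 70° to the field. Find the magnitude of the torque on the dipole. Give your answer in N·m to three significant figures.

Dipole moment p = qd = (2.40×10⁻⁸ C)(0.00380 m) = 9.12×10⁻¹¹ C·m.
Torque on an electric dipole: τ = pE sinθ.
τ = (9.12×10⁻¹¹)(7.42×10⁵)·sin70° = 6.359×10⁻⁵ N·m.

τ ≈ 6.36×10⁻⁵ N·m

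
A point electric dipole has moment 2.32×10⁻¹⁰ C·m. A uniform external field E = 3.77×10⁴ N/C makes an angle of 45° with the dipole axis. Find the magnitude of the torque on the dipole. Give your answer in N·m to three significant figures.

τ ≈ 6.18×10⁻⁶ N·m

Torque on an electric dipole: τ = pE sinθ.
τ = (2.32×10⁻¹⁰)(3.77×10⁴)·sin45° = 6.185×10⁻⁶ N·m.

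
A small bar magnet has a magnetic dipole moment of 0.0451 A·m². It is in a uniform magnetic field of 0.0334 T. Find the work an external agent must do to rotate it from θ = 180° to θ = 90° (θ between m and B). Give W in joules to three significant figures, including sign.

W ≈ -0.00151 J

W_ext = ΔU = −mB cosθ₂ + mB cosθ₁ = mB(cosθ₁ − cosθ₂).
W = (0.0451)(0.0334)·(cos180° − cos90°) = (0.001506)·(-1.0000) = -0.001506 J.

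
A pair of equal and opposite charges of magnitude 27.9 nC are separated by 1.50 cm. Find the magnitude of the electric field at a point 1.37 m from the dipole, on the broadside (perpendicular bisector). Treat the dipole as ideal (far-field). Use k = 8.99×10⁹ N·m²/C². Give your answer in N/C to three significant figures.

Dipole moment p = qd = (2.79×10⁻⁸ C)(0.0150 m) = 4.185×10⁻¹⁰ C·m.
On the perpendicular bisector E = kp/r³ (half the axial value at the same distance).
E = (8.99×10⁹)(4.185×10⁻¹⁰) / (1.37)³ = 1.463 N/C.

E ≈ 1.46 N/C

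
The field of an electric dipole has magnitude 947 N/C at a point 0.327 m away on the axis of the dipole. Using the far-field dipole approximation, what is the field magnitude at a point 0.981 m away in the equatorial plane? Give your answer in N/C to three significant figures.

Dipole fields scale as 1/r³ in the far field.
The axial field is twice the equatorial field at the same r, so the geometry factor is 1/2.
E₂ = E₁ · (1/2) · (r₁/r₂)³ = 947 · 0.5 · (0.327/0.981)³.
(r₁/r₂)³ = (0.3333)³ = 0.03704.
E₂ ≈ 17.54 N/C.

E ≈ 17.5 N/C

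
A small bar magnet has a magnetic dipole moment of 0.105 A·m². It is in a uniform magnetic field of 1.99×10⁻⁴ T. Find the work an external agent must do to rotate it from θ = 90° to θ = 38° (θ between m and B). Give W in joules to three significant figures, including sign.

W ≈ -1.65×10⁻⁵ J

W_ext = ΔU = −mB cosθ₂ + mB cosθ₁ = mB(cosθ₁ − cosθ₂).
W = (0.105)(1.99×10⁻⁴)·(cos90° − cos38°) = (2.090×10⁻⁵)·(-0.7880) = -1.647×10⁻⁵ J.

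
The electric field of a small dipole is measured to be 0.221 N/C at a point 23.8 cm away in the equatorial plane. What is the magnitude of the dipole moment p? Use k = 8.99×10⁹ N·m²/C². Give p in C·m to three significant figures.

p ≈ 3.31×10⁻¹³ C·m

In the equatorial plane E = kp/r³, so p = Er³/(k).
p = (0.221)·(0.238)³ / (8.99×10⁹) = 3.314×10⁻¹³ C·m.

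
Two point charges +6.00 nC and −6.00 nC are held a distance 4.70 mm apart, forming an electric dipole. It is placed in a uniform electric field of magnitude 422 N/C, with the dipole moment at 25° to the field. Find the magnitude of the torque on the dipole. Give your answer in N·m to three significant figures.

τ ≈ 5.03×10⁻⁹ N·m

Dipole moment p = qd = (6.00×10⁻⁹ C)(0.00470 m) = 2.82×10⁻¹¹ C·m.
Torque on an electric dipole: τ = pE sinθ.
τ = (2.82×10⁻¹¹)(422)·sin25° = 5.029×10⁻⁹ N·m.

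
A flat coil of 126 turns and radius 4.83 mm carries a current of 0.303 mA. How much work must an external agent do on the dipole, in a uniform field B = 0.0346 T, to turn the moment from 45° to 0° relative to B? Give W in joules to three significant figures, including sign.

W ≈ -2.84×10⁻⁸ J

m = NIA = NIπa² = 126·(3.03×10⁻⁴)·π·(0.00483)² = 2.798×10⁻⁶ A·m².
W_ext = ΔU = −mB cosθ₂ + mB cosθ₁ = mB(cosθ₁ − cosθ₂).
W = (2.798×10⁻⁶)(0.0346)·(cos45° − cos0°) = (9.681×10⁻⁸)·(-0.2929) = -2.836×10⁻⁸ J.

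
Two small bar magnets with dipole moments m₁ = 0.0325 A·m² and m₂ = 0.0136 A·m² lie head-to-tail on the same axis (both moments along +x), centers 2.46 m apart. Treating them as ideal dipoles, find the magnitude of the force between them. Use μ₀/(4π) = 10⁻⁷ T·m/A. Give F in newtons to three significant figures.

F ≈ 7.24×10⁻¹² N

On-axis B of dipole 1: B = (μ₀/4π)·2m₁/r³. Force on dipole 2: F = m₂·dB/dr.
dB/dr = −(μ₀/4π)·6m₁/r⁴, so |F| = (μ₀/4π)·6m₁m₂/r⁴.
F = 6(10⁻⁷)(0.0325)(0.0136)/(2.46)⁴ = 7.242×10⁻¹² N.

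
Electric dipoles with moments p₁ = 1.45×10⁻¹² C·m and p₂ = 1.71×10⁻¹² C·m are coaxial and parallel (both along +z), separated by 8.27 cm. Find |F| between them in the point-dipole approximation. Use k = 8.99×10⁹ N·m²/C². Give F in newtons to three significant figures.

F ≈ 2.86×10⁻⁹ N

On-axis field of dipole 1 at distance r: E = 2kp₁/r³. Force on dipole 2 is F = p₂·dE/dr (gradient along axis).
dE/dr = −6kp₁/r⁴, so |F| = 6kp₁p₂/r⁴ (attractive for aligned moments).
F = 6(8.99×10⁹)(1.45×10⁻¹²)(1.71×10⁻¹²)/(0.0827)⁴ = 2.859×10⁻⁹ N.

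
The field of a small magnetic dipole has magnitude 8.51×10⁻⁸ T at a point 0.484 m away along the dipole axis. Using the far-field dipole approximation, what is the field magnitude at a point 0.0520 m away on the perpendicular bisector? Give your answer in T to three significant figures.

Dipole fields scale as 1/r³ in the far field.
The axial field is twice the equatorial field at the same r, so the geometry factor is 1/2.
B₂ = B₁ · (1/2) · (r₁/r₂)³ = 8.51×10⁻⁸ · 0.5 · (0.484/0.0520)³.
(r₁/r₂)³ = (9.308)³ = 806.4.
B₂ ≈ 3.431×10⁻⁵ T.

B ≈ 3.43×10⁻⁵ T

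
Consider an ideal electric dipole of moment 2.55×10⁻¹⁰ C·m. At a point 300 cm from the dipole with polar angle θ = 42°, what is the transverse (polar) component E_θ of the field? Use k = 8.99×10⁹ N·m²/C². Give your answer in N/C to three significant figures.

For a dipole, E_θ = (kp sinθ)/r³.
kp/r³ = (8.99×10⁹)(2.55×10⁻¹⁰)/(3.00)³ = 0.08491 N/C.
E_θ = 0.08491·sin42° = 0.05681 N/C.

E_θ ≈ 0.0568 N/C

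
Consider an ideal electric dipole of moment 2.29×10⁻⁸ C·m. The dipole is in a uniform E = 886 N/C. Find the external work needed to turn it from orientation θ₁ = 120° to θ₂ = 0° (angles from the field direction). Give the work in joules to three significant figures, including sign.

W ≈ -3.04×10⁻⁵ J

W_ext = ΔU = U(θ₂) − U(θ₁) = −pE cosθ₂ − (−pE cosθ₁) = pE(cosθ₁ − cosθ₂).
W = (2.29×10⁻⁸)(886)·(cos120° − cos0°) = (2.029×10⁻⁵)·(-1.5000) = -3.043×10⁻⁵ J.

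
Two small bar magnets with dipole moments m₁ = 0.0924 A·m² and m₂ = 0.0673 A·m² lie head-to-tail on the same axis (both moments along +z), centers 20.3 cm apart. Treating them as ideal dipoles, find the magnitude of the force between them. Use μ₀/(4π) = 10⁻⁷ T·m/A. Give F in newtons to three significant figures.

On-axis B of dipole 1: B = (μ₀/4π)·2m₁/r³. Force on dipole 2: F = m₂·dB/dr.
dB/dr = −(μ₀/4π)·6m₁/r⁴, so |F| = (μ₀/4π)·6m₁m₂/r⁴.
F = 6(10⁻⁷)(0.0924)(0.0673)/(0.203)⁴ = 2.197×10⁻⁶ N.

F ≈ 2.20×10⁻⁶ N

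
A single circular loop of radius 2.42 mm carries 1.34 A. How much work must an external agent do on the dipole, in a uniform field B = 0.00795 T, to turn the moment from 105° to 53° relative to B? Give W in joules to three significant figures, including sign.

W ≈ -1.69×10⁻⁷ J

Magnetic moment m = IA = Iπa² = (1.34)·π·(0.00242)² = 2.465×10⁻⁵ A·m².
W_ext = ΔU = −mB cosθ₂ + mB cosθ₁ = mB(cosθ₁ − cosθ₂).
W = (2.465×10⁻⁵)(0.00795)·(cos105° − cos53°) = (1.960×10⁻⁷)·(-0.8606) = -1.687×10⁻⁷ J.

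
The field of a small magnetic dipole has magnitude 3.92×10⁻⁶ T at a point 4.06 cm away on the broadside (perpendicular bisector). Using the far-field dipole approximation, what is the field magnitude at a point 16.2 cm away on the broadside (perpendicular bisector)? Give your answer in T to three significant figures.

B ≈ 6.17×10⁻⁸ T

Dipole fields scale as 1/r³ in the far field; the geometry is the same at both points.
B₂ = B₁ · (r₁/r₂)³ = 3.92×10⁻⁶ · (4.06/16.2)³.
(r₁/r₂)³ = (0.2506)³ = 0.01574.
B₂ ≈ 6.170×10⁻⁸ T.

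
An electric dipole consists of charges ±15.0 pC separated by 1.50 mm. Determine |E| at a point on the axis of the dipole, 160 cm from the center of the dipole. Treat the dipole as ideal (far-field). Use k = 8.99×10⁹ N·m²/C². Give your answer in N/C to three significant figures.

Dipole moment p = qd = (1.50×10⁻¹¹ C)(0.00150 m) = 2.25×10⁻¹⁴ C·m.
On the dipole axis E = 2kp/r³.
E = 2·(8.99×10⁹)(2.25×10⁻¹⁴) / (1.60)³ = 9.877×10⁻⁵ N/C.

E ≈ 9.88×10⁻⁵ N/C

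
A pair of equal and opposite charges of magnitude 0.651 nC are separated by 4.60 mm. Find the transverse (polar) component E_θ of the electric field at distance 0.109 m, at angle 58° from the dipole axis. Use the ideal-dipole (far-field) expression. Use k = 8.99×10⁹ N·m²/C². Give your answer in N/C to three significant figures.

E_θ ≈ 17.6 N/C

Dipole moment p = qd = (6.51×10⁻¹⁰ C)(0.00460 m) = 2.995×10⁻¹² C·m.
For a dipole, E_θ = (kp sinθ)/r³.
kp/r³ = (8.99×10⁹)(2.995×10⁻¹²)/(0.109)³ = 20.79 N/C.
E_θ = 20.79·sin58° = 17.63 N/C.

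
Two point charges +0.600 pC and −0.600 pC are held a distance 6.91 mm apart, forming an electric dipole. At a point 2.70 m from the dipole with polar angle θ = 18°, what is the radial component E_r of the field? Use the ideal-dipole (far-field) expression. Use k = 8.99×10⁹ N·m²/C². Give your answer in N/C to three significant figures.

E_r ≈ 3.60×10⁻⁶ N/C

Dipole moment p = qd = (6.00×10⁻¹³ C)(0.00691 m) = 4.146×10⁻¹⁵ C·m.
For a dipole, E_r = (2kp cosθ)/r³.
kp/r³ = (8.99×10⁹)(4.146×10⁻¹⁵)/(2.70)³ = 1.894×10⁻⁶ N/C.
E_r = 2·1.894×10⁻⁶·cos18° = 3.602×10⁻⁶ N/C.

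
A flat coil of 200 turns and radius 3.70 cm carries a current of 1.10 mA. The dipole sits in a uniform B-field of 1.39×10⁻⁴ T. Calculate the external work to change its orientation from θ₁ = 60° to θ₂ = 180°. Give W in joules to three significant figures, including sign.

W ≈ 1.97×10⁻⁷ J

m = NIA = NIπa² = 200·(0.00110)·π·(0.0370)² = 9.462×10⁻⁴ A·m².
W_ext = ΔU = −mB cosθ₂ + mB cosθ₁ = mB(cosθ₁ − cosθ₂).
W = (9.462×10⁻⁴)(1.39×10⁻⁴)·(cos60° − cos180°) = (1.315×10⁻⁷)·(+1.5000) = 1.973×10⁻⁷ J.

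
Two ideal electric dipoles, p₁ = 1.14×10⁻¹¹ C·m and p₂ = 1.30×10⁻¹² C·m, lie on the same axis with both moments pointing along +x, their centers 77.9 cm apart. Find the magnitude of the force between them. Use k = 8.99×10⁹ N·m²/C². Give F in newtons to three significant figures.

On-axis field of dipole 1 at distance r: E = 2kp₁/r³. Force on dipole 2 is F = p₂·dE/dr (gradient along axis).
dE/dr = −6kp₁/r⁴, so |F| = 6kp₁p₂/r⁴ (attractive for aligned moments).
F = 6(8.99×10⁹)(1.14×10⁻¹¹)(1.30×10⁻¹²)/(0.779)⁴ = 2.171×10⁻¹² N.

F ≈ 2.17×10⁻¹² N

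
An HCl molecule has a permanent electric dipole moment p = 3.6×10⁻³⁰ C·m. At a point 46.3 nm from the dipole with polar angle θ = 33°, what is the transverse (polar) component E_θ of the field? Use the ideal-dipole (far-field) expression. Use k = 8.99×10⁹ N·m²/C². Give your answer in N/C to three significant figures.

E_θ ≈ 178 N/C

For a dipole, E_θ = (kp sinθ)/r³.
kp/r³ = (8.99×10⁹)(3.60×10⁻³⁰)/(4.63×10⁻⁸)³ = 326.1 N/C.
E_θ = 326.1·sin33° = 177.6 N/C.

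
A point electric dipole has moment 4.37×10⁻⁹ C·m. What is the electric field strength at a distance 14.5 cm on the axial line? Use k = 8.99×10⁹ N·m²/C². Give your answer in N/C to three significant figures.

On the dipole axis E = 2kp/r³.
E = 2·(8.99×10⁹)(4.37×10⁻⁹) / (0.145)³ = 2.577×10⁴ N/C.

E ≈ 2.58×10⁴ N/C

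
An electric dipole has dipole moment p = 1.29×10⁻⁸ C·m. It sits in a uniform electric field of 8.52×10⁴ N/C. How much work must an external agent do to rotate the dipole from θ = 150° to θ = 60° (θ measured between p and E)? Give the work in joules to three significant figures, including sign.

W_ext = ΔU = U(θ₂) − U(θ₁) = −pE cosθ₂ − (−pE cosθ₁) = pE(cosθ₁ − cosθ₂).
W = (1.29×10⁻⁸)(8.52×10⁴)·(cos150° − cos60°) = (0.001099)·(-1.3660) = -0.001501 J.

W ≈ -0.00150 J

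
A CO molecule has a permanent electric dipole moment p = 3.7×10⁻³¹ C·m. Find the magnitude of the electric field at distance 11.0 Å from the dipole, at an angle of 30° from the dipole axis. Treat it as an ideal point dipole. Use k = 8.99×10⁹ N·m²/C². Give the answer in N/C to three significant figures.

At angle θ the dipole field magnitude is E = (kp/r³)·√(1 + 3cos²θ).
kp/r³ = (8.99×10⁹)(3.70×10⁻³¹) / (1.10×10⁻⁹)³ = 2.499×10⁶ N/C.
√(1 + 3cos²30°) = √(1 + 3·0.7500) = √3.2500 ≈ 1.8028.
E ≈ 2.499×10⁶ × 1.803 = 4.505×10⁶ N/C.

E ≈ 4.51×10⁶ N/C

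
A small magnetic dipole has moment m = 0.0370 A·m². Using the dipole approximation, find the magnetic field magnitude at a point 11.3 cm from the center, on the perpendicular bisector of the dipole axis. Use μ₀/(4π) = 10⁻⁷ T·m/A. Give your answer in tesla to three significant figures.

In the equatorial plane B = (μ₀/4π)·m/r³ (half the axial value).
B = (10⁻⁷)·(0.0370) / (0.113)³ = 2.564×10⁻⁶ T.

B ≈ 2.56×10⁻⁶ T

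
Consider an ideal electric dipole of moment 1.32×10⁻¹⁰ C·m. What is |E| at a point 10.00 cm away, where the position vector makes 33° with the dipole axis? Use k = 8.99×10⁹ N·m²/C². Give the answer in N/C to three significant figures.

E ≈ 2090 N/C

At angle θ the dipole field magnitude is E = (kp/r³)·√(1 + 3cos²θ).
kp/r³ = (8.99×10⁹)(1.32×10⁻¹⁰) / (0.100)³ = 1187 N/C.
√(1 + 3cos²33°) = √(1 + 3·0.7034) = √3.1101 ≈ 1.7635.
E ≈ 1187 × 1.764 = 2093 N/C.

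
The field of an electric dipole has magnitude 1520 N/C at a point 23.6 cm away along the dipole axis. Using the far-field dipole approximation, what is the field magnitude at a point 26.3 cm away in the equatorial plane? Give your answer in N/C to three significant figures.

E ≈ 549 N/C

Dipole fields scale as 1/r³ in the far field.
The axial field is twice the equatorial field at the same r, so the geometry factor is 1/2.
E₂ = E₁ · (1/2) · (r₁/r₂)³ = 1520 · 0.5 · (23.6/26.3)³.
(r₁/r₂)³ = (0.8973)³ = 0.7226.
E₂ ≈ 549.1 N/C.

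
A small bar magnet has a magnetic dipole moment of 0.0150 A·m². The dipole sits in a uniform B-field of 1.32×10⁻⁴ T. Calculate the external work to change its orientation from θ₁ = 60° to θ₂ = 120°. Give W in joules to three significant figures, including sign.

W_ext = ΔU = −mB cosθ₂ + mB cosθ₁ = mB(cosθ₁ − cosθ₂).
W = (0.0150)(1.32×10⁻⁴)·(cos60° − cos120°) = (1.980×10⁻⁶)·(+1.0000) = 1.980×10⁻⁶ J.

W ≈ 1.98×10⁻⁶ J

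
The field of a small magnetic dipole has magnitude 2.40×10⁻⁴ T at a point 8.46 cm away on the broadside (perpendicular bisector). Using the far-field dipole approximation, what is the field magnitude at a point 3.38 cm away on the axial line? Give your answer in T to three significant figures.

B ≈ 0.00753 T

Dipole fields scale as 1/r³ in the far field.
The axial field is twice the equatorial field at the same r, so the geometry factor is 2/1.
B₂ = B₁ · (2/1) · (r₁/r₂)³ = 2.40×10⁻⁴ · 2 · (8.46/3.38)³.
(r₁/r₂)³ = (2.503)³ = 15.68.
B₂ ≈ 0.007527 T.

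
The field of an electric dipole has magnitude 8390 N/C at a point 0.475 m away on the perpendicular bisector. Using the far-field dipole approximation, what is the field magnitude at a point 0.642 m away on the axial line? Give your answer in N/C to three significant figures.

E ≈ 6800 N/C

Dipole fields scale as 1/r³ in the far field.
The axial field is twice the equatorial field at the same r, so the geometry factor is 2/1.
E₂ = E₁ · (2/1) · (r₁/r₂)³ = 8390 · 2 · (0.475/0.642)³.
(r₁/r₂)³ = (0.7399)³ = 0.405.
E₂ ≈ 6796 N/C.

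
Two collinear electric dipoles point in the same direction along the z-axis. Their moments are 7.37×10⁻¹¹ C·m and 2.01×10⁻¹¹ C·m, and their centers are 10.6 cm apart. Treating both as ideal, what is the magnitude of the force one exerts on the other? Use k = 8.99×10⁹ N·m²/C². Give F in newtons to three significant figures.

F ≈ 6.33×10⁻⁷ N

On-axis field of dipole 1 at distance r: E = 2kp₁/r³. Force on dipole 2 is F = p₂·dE/dr (gradient along axis).
dE/dr = −6kp₁/r⁴, so |F| = 6kp₁p₂/r⁴ (attractive for aligned moments).
F = 6(8.99×10⁹)(7.37×10⁻¹¹)(2.01×10⁻¹¹)/(0.106)⁴ = 6.329×10⁻⁷ N.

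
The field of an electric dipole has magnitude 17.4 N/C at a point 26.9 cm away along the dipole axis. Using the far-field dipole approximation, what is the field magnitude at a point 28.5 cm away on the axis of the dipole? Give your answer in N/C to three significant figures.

Dipole fields scale as 1/r³ in the far field; the geometry is the same at both points.
E₂ = E₁ · (r₁/r₂)³ = 17.4 · (26.9/28.5)³.
(r₁/r₂)³ = (0.9439)³ = 0.8409.
E₂ ≈ 14.63 N/C.

E ≈ 14.6 N/C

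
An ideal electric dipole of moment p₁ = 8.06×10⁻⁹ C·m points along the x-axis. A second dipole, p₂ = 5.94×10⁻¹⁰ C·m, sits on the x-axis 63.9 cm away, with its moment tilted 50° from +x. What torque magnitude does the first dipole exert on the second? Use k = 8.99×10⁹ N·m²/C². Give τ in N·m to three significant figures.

τ ≈ 2.53×10⁻⁷ N·m

The second dipole sits on the axis of the first, so the field there is axial: E₁ = 2kp₁/r³ along +x.
E₁ = 2(8.99×10⁹)(8.06×10⁻⁹)/(0.639)³ = 555.4 N/C.
Torque on the second dipole: τ = p₂ E₁ sinθ.
τ = (5.94×10⁻¹⁰)(555.4)·sin50° = 2.527×10⁻⁷ N·m.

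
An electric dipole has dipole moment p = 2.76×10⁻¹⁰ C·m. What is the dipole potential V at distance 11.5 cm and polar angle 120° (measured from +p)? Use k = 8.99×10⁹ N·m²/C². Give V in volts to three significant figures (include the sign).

V ≈ -93.8 V

The dipole potential is V = kp cosθ / r².
V = (8.99×10⁹)(2.76×10⁻¹⁰)·cos120° / (0.115)² = -93.81 V.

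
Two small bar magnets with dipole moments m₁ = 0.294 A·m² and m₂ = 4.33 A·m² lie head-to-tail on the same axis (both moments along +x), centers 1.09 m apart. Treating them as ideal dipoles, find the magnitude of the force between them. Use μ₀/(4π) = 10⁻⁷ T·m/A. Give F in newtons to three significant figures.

On-axis B of dipole 1: B = (μ₀/4π)·2m₁/r³. Force on dipole 2: F = m₂·dB/dr.
dB/dr = −(μ₀/4π)·6m₁/r⁴, so |F| = (μ₀/4π)·6m₁m₂/r⁴.
F = 6(10⁻⁷)(0.294)(4.33)/(1.09)⁴ = 5.411×10⁻⁷ N.

F ≈ 5.41×10⁻⁷ N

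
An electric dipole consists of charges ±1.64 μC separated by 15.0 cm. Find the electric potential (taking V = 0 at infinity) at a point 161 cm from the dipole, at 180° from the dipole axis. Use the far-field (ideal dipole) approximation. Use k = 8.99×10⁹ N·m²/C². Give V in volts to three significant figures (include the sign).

V ≈ -853 V

Dipole moment p = qd = (1.64×10⁻⁶ C)(0.150 m) = 2.46×10⁻⁷ C·m.
The dipole potential is V = kp cosθ / r².
V = (8.99×10⁹)(2.46×10⁻⁷)·cos180° / (1.61)² = -853.2 V.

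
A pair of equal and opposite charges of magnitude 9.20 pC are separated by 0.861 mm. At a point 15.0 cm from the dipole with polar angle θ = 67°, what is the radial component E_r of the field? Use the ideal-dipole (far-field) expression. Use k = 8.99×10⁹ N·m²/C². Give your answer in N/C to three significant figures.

Dipole moment p = qd = (9.20×10⁻¹² C)(8.61×10⁻⁴ m) = 7.921×10⁻¹⁵ C·m.
For a dipole, E_r = (2kp cosθ)/r³.
kp/r³ = (8.99×10⁹)(7.921×10⁻¹⁵)/(0.150)³ = 0.02110 N/C.
E_r = 2·0.02110·cos67° = 0.01649 N/C.

E_r ≈ 0.0165 N/C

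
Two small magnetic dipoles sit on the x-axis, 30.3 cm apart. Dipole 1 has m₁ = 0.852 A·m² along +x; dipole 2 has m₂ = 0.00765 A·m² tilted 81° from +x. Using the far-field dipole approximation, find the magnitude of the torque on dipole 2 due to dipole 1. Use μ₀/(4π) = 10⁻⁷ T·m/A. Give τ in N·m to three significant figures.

Dipole B is on the axis of dipole A, so B₁ there is axial: B₁ = (μ₀/4π)·2m₁/r³ along +x.
B₁ = 2(10⁻⁷)(0.852)/(0.303)³ = 6.126×10⁻⁶ T.
τ = m₂ B₁ sinθ.
τ = (0.00765)(6.126×10⁻⁶)·sin81° = 4.628×10⁻⁸ N·m.

τ ≈ 4.63×10⁻⁸ N·m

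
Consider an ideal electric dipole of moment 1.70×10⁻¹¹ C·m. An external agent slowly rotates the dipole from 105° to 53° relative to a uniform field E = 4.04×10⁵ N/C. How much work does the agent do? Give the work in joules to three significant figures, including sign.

W_ext = ΔU = U(θ₂) − U(θ₁) = −pE cosθ₂ − (−pE cosθ₁) = pE(cosθ₁ − cosθ₂).
W = (1.70×10⁻¹¹)(4.04×10⁵)·(cos105° − cos53°) = (6.868×10⁻⁶)·(-0.8606) = -5.911×10⁻⁶ J.

W ≈ -5.91×10⁻⁶ J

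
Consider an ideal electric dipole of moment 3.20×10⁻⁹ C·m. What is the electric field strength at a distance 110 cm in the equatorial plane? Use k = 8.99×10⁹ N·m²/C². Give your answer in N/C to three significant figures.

E ≈ 21.6 N/C

In the equatorial plane E = kp/r³.
E = (8.99×10⁹)(3.20×10⁻⁹) / (1.10)³ = 21.61 N/C.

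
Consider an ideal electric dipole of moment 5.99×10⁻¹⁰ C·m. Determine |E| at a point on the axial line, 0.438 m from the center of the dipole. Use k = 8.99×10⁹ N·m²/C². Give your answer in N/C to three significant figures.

On the dipole axis E = 2kp/r³.
E = 2·(8.99×10⁹)(5.99×10⁻¹⁰) / (0.438)³ = 128.2 N/C.

E ≈ 128 N/C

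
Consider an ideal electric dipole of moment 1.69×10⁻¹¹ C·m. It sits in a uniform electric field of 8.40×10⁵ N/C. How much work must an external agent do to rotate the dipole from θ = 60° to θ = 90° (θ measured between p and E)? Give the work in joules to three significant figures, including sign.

W ≈ 7.10×10⁻⁶ J

W_ext = ΔU = U(θ₂) − U(θ₁) = −pE cosθ₂ − (−pE cosθ₁) = pE(cosθ₁ − cosθ₂).
W = (1.69×10⁻¹¹)(8.40×10⁵)·(cos60° − cos90°) = (1.420×10⁻⁵)·(+0.5000) = 7.098×10⁻⁶ J.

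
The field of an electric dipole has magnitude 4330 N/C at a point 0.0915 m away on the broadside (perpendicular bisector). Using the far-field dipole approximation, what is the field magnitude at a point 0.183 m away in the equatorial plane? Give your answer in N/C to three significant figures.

E ≈ 541 N/C

Dipole fields scale as 1/r³ in the far field; the geometry is the same at both points.
E₂ = E₁ · (r₁/r₂)³ = 4330 · (0.0915/0.183)³.
(r₁/r₂)³ = (0.5)³ = 0.125.
E₂ ≈ 541.2 N/C.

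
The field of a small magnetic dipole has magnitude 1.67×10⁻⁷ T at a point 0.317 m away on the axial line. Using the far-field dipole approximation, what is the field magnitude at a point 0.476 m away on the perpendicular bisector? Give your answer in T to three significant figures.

Dipole fields scale as 1/r³ in the far field.
The axial field is twice the equatorial field at the same r, so the geometry factor is 1/2.
B₂ = B₁ · (1/2) · (r₁/r₂)³ = 1.67×10⁻⁷ · 0.5 · (0.317/0.476)³.
(r₁/r₂)³ = (0.666)³ = 0.2954.
B₂ ≈ 2.466×10⁻⁸ T.

B ≈ 2.47×10⁻⁸ T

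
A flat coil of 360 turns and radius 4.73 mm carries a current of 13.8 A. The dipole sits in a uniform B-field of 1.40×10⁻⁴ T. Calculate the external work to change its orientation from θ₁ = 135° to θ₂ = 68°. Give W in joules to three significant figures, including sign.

m = NIA = NIπa² = 360·(13.8)·π·(0.00473)² = 0.3492 A·m².
W_ext = ΔU = −mB cosθ₂ + mB cosθ₁ = mB(cosθ₁ − cosθ₂).
W = (0.3492)(1.40×10⁻⁴)·(cos135° − cos68°) = (4.889×10⁻⁵)·(-1.0817) = -5.288×10⁻⁵ J.

W ≈ -5.29×10⁻⁵ J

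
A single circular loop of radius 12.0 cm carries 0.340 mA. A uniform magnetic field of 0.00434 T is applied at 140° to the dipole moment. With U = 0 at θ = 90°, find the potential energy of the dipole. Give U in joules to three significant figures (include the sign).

Magnetic moment m = IA = Iπa² = (3.40×10⁻⁴)·π·(0.120)² = 1.538×10⁻⁵ A·m².
U = −m·B = −mB cosθ.
U = −(1.538×10⁻⁵)(0.00434)·cos140° = 5.113×10⁻⁸ J.

U ≈ 5.11×10⁻⁸ J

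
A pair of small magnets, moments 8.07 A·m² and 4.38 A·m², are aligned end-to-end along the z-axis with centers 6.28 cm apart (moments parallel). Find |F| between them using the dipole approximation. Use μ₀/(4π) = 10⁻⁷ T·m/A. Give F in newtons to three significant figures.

F ≈ 1.36 N

On-axis B of dipole 1: B = (μ₀/4π)·2m₁/r³. Force on dipole 2: F = m₂·dB/dr.
dB/dr = −(μ₀/4π)·6m₁/r⁴, so |F| = (μ₀/4π)·6m₁m₂/r⁴.
F = 6(10⁻⁷)(8.07)(4.38)/(0.0628)⁴ = 1.364 N.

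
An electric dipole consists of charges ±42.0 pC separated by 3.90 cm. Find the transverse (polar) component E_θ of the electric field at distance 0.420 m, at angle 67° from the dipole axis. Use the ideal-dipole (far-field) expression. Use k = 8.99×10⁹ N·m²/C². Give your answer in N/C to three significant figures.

Dipole moment p = qd = (4.20×10⁻¹¹ C)(0.0390 m) = 1.638×10⁻¹² C·m.
For a dipole, E_θ = (kp sinθ)/r³.
kp/r³ = (8.99×10⁹)(1.638×10⁻¹²)/(0.420)³ = 0.1988 N/C.
E_θ = 0.1988·sin67° = 0.1830 N/C.

E_θ ≈ 0.183 N/C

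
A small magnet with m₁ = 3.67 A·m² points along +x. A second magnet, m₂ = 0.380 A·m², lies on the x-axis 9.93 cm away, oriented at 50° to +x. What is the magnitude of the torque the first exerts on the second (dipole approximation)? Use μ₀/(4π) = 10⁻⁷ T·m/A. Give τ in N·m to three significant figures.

Dipole B is on the axis of dipole A, so B₁ there is axial: B₁ = (μ₀/4π)·2m₁/r³ along +x.
B₁ = 2(10⁻⁷)(3.67)/(0.0993)³ = 7.496×10⁻⁴ T.
τ = m₂ B₁ sinθ.
τ = (0.380)(7.496×10⁻⁴)·sin50° = 2.182×10⁻⁴ N·m.

τ ≈ 2.18×10⁻⁴ N·m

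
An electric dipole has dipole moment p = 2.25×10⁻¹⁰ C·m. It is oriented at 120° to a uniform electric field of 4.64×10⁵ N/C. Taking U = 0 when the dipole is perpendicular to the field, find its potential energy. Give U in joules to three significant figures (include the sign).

U ≈ 5.22×10⁻⁵ J

U = −p·E = −pE cosθ.
U = −(2.25×10⁻¹⁰)(4.64×10⁵)·cos120° = 5.220×10⁻⁵ J.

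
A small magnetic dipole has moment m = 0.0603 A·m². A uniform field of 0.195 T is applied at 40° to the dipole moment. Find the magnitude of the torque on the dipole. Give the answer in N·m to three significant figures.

Torque on a magnetic dipole: τ = mB sinθ.
τ = (0.0603)(0.195)·sin40° = 0.007558 N·m.

τ ≈ 0.00756 N·m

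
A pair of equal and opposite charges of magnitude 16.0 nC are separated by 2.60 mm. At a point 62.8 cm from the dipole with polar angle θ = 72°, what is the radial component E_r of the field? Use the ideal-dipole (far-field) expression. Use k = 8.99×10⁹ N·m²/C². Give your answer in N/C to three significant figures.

E_r ≈ 0.933 N/C

Dipole moment p = qd = (1.60×10⁻⁸ C)(0.00260 m) = 4.16×10⁻¹¹ C·m.
For a dipole, E_r = (2kp cosθ)/r³.
kp/r³ = (8.99×10⁹)(4.16×10⁻¹¹)/(0.628)³ = 1.510 N/C.
E_r = 2·1.510·cos72° = 0.9332 N/C.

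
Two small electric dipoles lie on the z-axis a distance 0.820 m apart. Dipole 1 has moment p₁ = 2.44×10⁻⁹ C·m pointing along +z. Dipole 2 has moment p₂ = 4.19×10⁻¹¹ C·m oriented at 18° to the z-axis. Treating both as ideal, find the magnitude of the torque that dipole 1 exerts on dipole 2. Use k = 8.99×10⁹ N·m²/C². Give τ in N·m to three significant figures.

τ ≈ 1.03×10⁻⁹ N·m

The second dipole sits on the axis of the first, so the field there is axial: E₁ = 2kp₁/r³ along +z.
E₁ = 2(8.99×10⁹)(2.44×10⁻⁹)/(0.820)³ = 79.57 N/C.
Torque on the second dipole: τ = p₂ E₁ sinθ.
τ = (4.19×10⁻¹¹)(79.57)·sin18° = 1.030×10⁻⁹ N·m.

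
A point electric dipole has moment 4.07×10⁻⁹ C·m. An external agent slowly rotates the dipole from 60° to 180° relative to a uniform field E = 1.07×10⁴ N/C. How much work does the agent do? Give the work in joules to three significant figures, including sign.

W ≈ 6.53×10⁻⁵ J

W_ext = ΔU = U(θ₂) − U(θ₁) = −pE cosθ₂ − (−pE cosθ₁) = pE(cosθ₁ − cosθ₂).
W = (4.07×10⁻⁹)(1.07×10⁴)·(cos60° − cos180°) = (4.355×10⁻⁵)·(+1.5000) = 6.532×10⁻⁵ J.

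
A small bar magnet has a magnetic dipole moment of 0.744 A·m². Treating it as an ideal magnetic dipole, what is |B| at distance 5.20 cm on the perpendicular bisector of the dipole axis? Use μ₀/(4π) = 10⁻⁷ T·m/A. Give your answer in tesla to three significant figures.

B ≈ 5.29×10⁻⁴ T

In the equatorial plane B = (μ₀/4π)·m/r³ (half the axial value).
B = (10⁻⁷)·(0.744) / (0.0520)³ = 5.291×10⁻⁴ T.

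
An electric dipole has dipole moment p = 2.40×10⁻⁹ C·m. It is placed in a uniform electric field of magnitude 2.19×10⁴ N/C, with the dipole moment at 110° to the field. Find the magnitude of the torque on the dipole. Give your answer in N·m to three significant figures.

τ ≈ 4.94×10⁻⁵ N·m

Torque on an electric dipole: τ = pE sinθ.
τ = (2.40×10⁻⁹)(2.19×10⁴)·sin110° = 4.939×10⁻⁵ N·m.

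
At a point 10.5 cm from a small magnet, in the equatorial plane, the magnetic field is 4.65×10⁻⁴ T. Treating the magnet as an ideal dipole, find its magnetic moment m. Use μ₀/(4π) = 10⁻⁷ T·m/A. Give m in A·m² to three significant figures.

m ≈ 5.38 A·m²

In the equatorial plane B = (μ₀/4π)·m/r³, so m = Br³·4π/(μ₀).
m = (4.65×10⁻⁴)·(0.105)³ / (10⁻⁷) = 5.383 A·m².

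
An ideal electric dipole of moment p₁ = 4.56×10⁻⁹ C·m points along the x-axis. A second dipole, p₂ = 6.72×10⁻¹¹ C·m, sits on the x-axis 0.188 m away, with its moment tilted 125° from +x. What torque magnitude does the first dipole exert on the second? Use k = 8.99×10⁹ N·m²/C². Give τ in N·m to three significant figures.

The second dipole sits on the axis of the first, so the field there is axial: E₁ = 2kp₁/r³ along +x.
E₁ = 2(8.99×10⁹)(4.56×10⁻⁹)/(0.188)³ = 1.234×10⁴ N/C.
Torque on the second dipole: τ = p₂ E₁ sinθ.
τ = (6.72×10⁻¹¹)(1.234×10⁴)·sin125° = 6.792×10⁻⁷ N·m.

τ ≈ 6.79×10⁻⁷ N·m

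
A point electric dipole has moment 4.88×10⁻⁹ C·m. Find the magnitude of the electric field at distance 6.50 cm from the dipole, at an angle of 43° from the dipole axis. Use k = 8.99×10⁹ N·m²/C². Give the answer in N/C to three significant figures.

At angle θ the dipole field magnitude is E = (kp/r³)·√(1 + 3cos²θ).
kp/r³ = (8.99×10⁹)(4.88×10⁻⁹) / (0.0650)³ = 1.597×10⁵ N/C.
√(1 + 3cos²43°) = √(1 + 3·0.5349) = √2.6046 ≈ 1.6139.
E ≈ 1.597×10⁵ × 1.614 = 2.578×10⁵ N/C.

E ≈ 2.58×10⁵ N/C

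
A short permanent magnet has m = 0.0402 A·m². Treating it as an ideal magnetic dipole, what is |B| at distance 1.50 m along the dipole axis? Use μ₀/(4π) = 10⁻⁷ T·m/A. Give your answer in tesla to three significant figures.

B ≈ 2.38×10⁻⁹ T

On axis B = (μ₀/4π)·2m/r³.
B = 2·(10⁻⁷)·(0.0402) / (1.50)³ = 2.382×10⁻⁹ T.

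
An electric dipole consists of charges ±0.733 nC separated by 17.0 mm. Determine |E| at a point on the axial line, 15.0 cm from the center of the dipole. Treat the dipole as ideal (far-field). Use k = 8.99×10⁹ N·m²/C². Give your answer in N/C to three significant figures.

E ≈ 66.4 N/C

Dipole moment p = qd = (7.33×10⁻¹⁰ C)(0.0170 m) = 1.246×10⁻¹¹ C·m.
On the dipole axis E = 2kp/r³.
E = 2·(8.99×10⁹)(1.246×10⁻¹¹) / (0.150)³ = 66.38 N/C.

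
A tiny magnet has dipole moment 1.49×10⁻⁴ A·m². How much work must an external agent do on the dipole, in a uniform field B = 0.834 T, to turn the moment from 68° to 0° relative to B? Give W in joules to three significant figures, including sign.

W ≈ -7.77×10⁻⁵ J

W_ext = ΔU = −mB cosθ₂ + mB cosθ₁ = mB(cosθ₁ − cosθ₂).
W = (1.49×10⁻⁴)(0.834)·(cos68° − cos0°) = (1.243×10⁻⁴)·(-0.6254) = -7.772×10⁻⁵ J.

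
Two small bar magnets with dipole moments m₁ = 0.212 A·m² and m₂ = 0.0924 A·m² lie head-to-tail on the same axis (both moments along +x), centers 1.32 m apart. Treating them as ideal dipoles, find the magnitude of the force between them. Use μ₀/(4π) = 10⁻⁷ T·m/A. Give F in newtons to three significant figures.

F ≈ 3.87×10⁻⁹ N

On-axis B of dipole 1: B = (μ₀/4π)·2m₁/r³. Force on dipole 2: F = m₂·dB/dr.
dB/dr = −(μ₀/4π)·6m₁/r⁴, so |F| = (μ₀/4π)·6m₁m₂/r⁴.
F = 6(10⁻⁷)(0.212)(0.0924)/(1.32)⁴ = 3.871×10⁻⁹ N.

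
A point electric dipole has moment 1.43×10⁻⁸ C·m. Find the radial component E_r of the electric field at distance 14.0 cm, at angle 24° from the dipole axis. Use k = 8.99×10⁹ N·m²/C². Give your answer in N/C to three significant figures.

E_r ≈ 8.56×10⁴ N/C

For a dipole, E_r = (2kp cosθ)/r³.
kp/r³ = (8.99×10⁹)(1.43×10⁻⁸)/(0.140)³ = 4.685×10⁴ N/C.
E_r = 2·4.685×10⁴·cos24° = 8.560×10⁴ N/C.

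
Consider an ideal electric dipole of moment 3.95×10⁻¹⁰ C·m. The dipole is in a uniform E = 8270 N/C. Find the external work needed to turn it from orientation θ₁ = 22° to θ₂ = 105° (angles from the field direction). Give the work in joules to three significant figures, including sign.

W ≈ 3.87×10⁻⁶ J

W_ext = ΔU = U(θ₂) − U(θ₁) = −pE cosθ₂ − (−pE cosθ₁) = pE(cosθ₁ − cosθ₂).
W = (3.95×10⁻¹⁰)(8270)·(cos22° − cos105°) = (3.267×10⁻⁶)·(+1.1860) = 3.874×10⁻⁶ J.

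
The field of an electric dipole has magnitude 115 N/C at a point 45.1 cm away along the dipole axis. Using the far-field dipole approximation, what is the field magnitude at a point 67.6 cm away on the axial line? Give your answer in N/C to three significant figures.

Dipole fields scale as 1/r³ in the far field; the geometry is the same at both points.
E₂ = E₁ · (r₁/r₂)³ = 115 · (45.1/67.6)³.
(r₁/r₂)³ = (0.6672)³ = 0.297.
E₂ ≈ 34.15 N/C.

E ≈ 34.1 N/C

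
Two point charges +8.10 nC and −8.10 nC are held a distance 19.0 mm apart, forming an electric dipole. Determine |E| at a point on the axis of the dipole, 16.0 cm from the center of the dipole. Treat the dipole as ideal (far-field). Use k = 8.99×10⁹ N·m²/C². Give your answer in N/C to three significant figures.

Dipole moment p = qd = (8.10×10⁻⁹ C)(0.0190 m) = 1.539×10⁻¹⁰ C·m.
On the dipole axis E = 2kp/r³.
E = 2·(8.99×10⁹)(1.539×10⁻¹⁰) / (0.160)³ = 675.6 N/C.

E ≈ 676 N/C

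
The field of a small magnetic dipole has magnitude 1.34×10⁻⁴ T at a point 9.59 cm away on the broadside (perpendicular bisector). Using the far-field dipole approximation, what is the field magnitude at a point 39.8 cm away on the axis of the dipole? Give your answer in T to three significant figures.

B ≈ 3.75×10⁻⁶ T

Dipole fields scale as 1/r³ in the far field.
The axial field is twice the equatorial field at the same r, so the geometry factor is 2/1.
B₂ = B₁ · (2/1) · (r₁/r₂)³ = 1.34×10⁻⁴ · 2 · (9.59/39.8)³.
(r₁/r₂)³ = (0.241)³ = 0.01399.
B₂ ≈ 3.749×10⁻⁶ T.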